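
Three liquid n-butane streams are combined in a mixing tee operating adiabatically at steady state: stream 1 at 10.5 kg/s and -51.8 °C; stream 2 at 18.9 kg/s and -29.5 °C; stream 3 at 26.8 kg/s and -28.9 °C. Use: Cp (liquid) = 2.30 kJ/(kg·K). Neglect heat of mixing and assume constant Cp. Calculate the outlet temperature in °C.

Adiabatic, steady state ⇒ Σ ṁᵢCp,ᵢ(T_out − Tᵢ) = 0
T_out = Σ ṁᵢCp,ᵢTᵢ / Σ ṁᵢCp,ᵢ
      = -4314.7 / 129.26 = -33.38 °C

T_out = -33.4 °C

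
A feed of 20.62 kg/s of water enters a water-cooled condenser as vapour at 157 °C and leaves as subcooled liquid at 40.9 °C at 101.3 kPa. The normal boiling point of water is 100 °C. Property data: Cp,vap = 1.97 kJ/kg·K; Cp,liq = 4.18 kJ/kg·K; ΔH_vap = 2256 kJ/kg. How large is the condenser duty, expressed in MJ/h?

Q_c = 194000 MJ/h

vapour 157→100 °C: -112.29 kJ/kg
condensation at 100 °C: -2256 kJ/kg
liquid 100→40.9 °C: -247.04 kJ/kg
Δh = -112.29 + -2256 + -247.04 = -2615.3 kJ/kg
Q = ṁ·Δh = 20.62 kg/s × -2615.3 kJ/kg = -53928 kJ/s
|Q| = 53928 kW = 194140 MJ/h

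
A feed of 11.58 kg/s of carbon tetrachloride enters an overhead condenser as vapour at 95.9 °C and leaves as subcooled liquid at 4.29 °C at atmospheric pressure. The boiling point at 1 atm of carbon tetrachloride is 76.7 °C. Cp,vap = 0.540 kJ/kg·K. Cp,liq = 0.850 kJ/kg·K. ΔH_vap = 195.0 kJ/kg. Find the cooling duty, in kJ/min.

Q_c = 185000 kJ/min

vapour 95.9→76.7 °C: -10.368 kJ/kg
condensation at 76.7 °C: -195 kJ/kg
liquid 76.7→4.29 °C: -61.548 kJ/kg
Δh = -10.368 + -195 + -61.548 = -266.92 kJ/kg
Q = ṁ·Δh = 11.58 kg/s × -266.92 kJ/kg = -3090.9 kJ/s
|Q| = 3090.9 kW = 185450 kJ/min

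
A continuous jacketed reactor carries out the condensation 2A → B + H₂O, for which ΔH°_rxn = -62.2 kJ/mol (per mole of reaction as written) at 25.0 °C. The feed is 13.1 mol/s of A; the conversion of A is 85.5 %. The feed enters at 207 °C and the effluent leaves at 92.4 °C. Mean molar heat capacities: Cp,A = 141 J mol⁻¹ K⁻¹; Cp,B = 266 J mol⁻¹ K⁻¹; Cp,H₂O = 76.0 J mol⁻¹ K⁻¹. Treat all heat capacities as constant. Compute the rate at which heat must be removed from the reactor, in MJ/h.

Q_out = 1930 MJ/h

Extent of reaction ξ = 0.855 × 13.1 / 2 = 5.6002 mol/s
Reaction term: ξ·ΔH°_rxn = 5.6002 × -62.2 = -348.34 kJ/s
Sensible, feed 207→25 °C: -336.17 kJ/s
Outlet flows (mol/s): A 1.8995, B 5.6002, H₂O 5.6002
Sensible, products 25→92.4 °C: 147.14 kJ/s
Q = ΔH = -537.37 kJ/s = -537.37 kW
Heat removed = 1934.5 MJ/h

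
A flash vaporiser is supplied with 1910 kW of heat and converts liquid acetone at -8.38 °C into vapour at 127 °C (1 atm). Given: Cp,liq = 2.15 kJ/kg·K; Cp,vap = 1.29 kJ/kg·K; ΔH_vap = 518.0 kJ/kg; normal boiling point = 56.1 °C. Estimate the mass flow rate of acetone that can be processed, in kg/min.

Δh = 2.15×(56.1−-8.38) + 518.0 + 1.29×(127−56.1) = 748.09 kJ/kg
Q = 1910 kW = 1910 kJ/s = 114600 kJ/min
ṁ = Q/Δh = 114600 / 748.09 = 153.19 kg/min

ṁ = 153 kg/min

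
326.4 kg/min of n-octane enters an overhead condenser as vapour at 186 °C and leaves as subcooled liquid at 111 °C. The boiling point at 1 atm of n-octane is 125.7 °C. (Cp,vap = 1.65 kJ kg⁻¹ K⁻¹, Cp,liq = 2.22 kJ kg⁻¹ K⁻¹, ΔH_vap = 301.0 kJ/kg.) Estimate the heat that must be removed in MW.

Q_c = 2.36 MW

vapour 186→125.7 °C: -99.495 kJ/kg
condensation at 125.7 °C: -301 kJ/kg
liquid 125.7→111 °C: -32.634 kJ/kg
Δh = -99.495 + -301 + -32.634 = -433.13 kJ/kg
Q = ṁ·Δh = 326.4 kg/min × -433.13 kJ/kg = -141370 kJ/min
|Q| = 2356.2 kW = 2.3562 MW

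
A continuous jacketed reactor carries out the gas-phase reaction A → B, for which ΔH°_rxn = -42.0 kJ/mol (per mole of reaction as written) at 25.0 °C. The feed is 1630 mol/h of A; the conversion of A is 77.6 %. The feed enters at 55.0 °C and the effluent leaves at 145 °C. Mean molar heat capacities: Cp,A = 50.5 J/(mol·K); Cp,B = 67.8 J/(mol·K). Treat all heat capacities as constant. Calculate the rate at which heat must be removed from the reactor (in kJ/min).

Q_out = 718 kJ/min

Extent of reaction ξ = 0.776 × 1630 = 1264.9 mol/h
Reaction term: ξ·ΔH°_rxn = 1264.9 × -42.0 = -53125 kJ/h
Sensible, feed 55.0→25 °C: -2469.4 kJ/h
Outlet flows (mol/h): A 365.12, B 1264.9
Sensible, products 25→145 °C: 12504 kJ/h
Q = ΔH = -43091 kJ/h = -11.97 kW
Heat removed = 718.18 kJ/min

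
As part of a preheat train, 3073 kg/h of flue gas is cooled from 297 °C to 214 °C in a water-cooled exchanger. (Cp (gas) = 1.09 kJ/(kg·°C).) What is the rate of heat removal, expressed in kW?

Q_c = 77.2 kW

Q = ṁ·Cp·ΔT = 3073 × 1.09 × (214 − 297) = -278010 kJ/h
Converting: 278010 / 3600 s = 77.226 kW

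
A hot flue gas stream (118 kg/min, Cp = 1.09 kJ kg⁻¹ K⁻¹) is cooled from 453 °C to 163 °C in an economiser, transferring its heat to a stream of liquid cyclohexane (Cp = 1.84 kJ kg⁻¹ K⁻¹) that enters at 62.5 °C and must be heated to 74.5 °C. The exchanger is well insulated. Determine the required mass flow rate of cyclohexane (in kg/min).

Heat released by hot stream: Q = 118 × 1.09 × (453 − 163) = 37300 kJ/min
Energy balance on cold side (adiabatic exchanger): Q = ṁ_c·Cp_c·(T_c,out − T_c,in)
ṁ_c = 37300 / [1.84 × (74.5 − 62.5)] = 1689.3 kg/min

ṁ_c = 1690 kg/min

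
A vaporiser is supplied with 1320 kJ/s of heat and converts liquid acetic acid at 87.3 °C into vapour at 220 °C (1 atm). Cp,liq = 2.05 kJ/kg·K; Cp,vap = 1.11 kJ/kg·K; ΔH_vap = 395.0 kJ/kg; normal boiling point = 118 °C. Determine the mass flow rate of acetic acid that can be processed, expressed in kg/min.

ṁ = 139 kg/min

Δh = 2.05×(118−87.3) + 395.0 + 1.11×(220−118) = 571.15 kJ/kg
Q = 1320 kJ/s = 1320 kJ/s = 79200 kJ/min
ṁ = Q/Δh = 79200 / 571.15 = 138.67 kg/min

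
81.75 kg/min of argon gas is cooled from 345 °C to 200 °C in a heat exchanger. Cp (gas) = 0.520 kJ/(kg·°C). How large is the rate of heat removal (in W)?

Q_c = 103000 W

Q = ṁ·Cp·ΔT = 81.75 × 0.520 × (200 − 345) = -6163.9 kJ/min
Converting: 6163.9 / 60 s = 102.73 kW
Cooling duty = 102730 W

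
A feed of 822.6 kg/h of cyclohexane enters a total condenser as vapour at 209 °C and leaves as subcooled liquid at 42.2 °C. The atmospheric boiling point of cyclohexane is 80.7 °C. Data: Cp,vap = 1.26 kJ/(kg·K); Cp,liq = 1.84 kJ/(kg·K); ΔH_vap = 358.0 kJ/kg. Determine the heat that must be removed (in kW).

vapour 209→80.7 °C: -161.66 kJ/kg
condensation at 80.7 °C: -358 kJ/kg
liquid 80.7→42.2 °C: -70.84 kJ/kg
Δh = -161.66 + -358 + -70.84 = -590.5 kJ/kg
Q = ṁ·Δh = 822.6 kg/h × -590.5 kJ/kg = -485740 kJ/h
|Q| = 134.93 kW

Q_c = 135 kW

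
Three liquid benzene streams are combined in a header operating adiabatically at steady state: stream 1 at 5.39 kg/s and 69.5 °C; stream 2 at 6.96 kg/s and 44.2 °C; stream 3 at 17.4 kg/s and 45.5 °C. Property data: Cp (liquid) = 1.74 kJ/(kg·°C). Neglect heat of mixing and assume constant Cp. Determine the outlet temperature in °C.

No heat crosses the boundary, so H_out = H_in.
Σ ṁᵢCp,ᵢTᵢ = 5.39×1.74×69.5 + 6.96×1.74×44.2 + 17.4×1.74×45.5 = 2564.7
Σ ṁᵢCp,ᵢ = 5.39×1.74 + 6.96×1.74 + 17.4×1.74 = 51.765
T_out = 2564.7 / 51.765 = 49.544 °C

T_out = 49.5 °C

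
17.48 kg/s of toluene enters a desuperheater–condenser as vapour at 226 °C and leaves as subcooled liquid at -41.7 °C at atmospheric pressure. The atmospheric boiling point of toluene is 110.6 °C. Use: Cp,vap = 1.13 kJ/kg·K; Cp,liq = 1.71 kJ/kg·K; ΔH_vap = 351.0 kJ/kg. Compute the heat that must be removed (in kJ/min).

Q_c = 778000 kJ/min

vapour 226→110.6 °C: -130.4 kJ/kg
condensation at 110.6 °C: -351 kJ/kg
liquid 110.6→-41.7 °C: -260.43 kJ/kg
Δh = -130.4 + -351 + -260.43 = -741.84 kJ/kg
Q = ṁ·Δh = 17.48 kg/s × -741.84 kJ/kg = -12967 kJ/s
|Q| = 12967 kW = 778040 kJ/min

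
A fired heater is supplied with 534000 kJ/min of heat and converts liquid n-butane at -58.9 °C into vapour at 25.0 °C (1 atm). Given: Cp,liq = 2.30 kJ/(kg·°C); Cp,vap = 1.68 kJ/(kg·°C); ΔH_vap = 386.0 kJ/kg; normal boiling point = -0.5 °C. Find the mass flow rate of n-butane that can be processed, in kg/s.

ṁ = 15.8 kg/s

Δh = 2.30×(-0.5−-58.9) + 386.0 + 1.68×(25.0−-0.5) = 563.16 kJ/kg
Q = 534000 kJ/min = 8900 kJ/s = 8900 kJ/s
ṁ = Q/Δh = 8900 / 563.16 = 15.804 kg/s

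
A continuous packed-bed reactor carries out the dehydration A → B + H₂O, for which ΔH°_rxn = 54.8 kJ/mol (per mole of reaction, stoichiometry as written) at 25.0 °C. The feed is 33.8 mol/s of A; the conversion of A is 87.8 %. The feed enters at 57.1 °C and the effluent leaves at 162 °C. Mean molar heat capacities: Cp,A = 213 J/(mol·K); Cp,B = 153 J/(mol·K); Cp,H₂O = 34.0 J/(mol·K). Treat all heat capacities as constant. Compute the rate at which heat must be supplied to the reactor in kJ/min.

Extent of reaction ξ = 0.878 × 33.8 = 29.676 mol/s
Reaction term: ξ·ΔH°_rxn = 29.676 × 54.8 = 1626.3 kJ/s
Sensible, feed 57.1→25 °C: -231.1 kJ/s
Outlet flows (mol/s): A 4.1236, B 29.676, H₂O 29.676
Sensible, products 25→162 °C: 880.61 kJ/s
Q = ΔH = 2275.8 kJ/s = 2275.8 kW
Heat supplied = 136550 kJ/min

Q_in = 137000 kJ/min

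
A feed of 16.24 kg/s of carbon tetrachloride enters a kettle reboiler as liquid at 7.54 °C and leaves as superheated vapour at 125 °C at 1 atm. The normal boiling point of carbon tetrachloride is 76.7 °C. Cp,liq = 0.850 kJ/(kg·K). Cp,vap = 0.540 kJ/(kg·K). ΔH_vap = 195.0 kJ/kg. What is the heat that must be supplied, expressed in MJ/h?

Q = 16400 MJ/h

liquid 7.54→76.7 °C: 58.786 kJ/kg
vaporisation at 76.7 °C: 195 kJ/kg
vapour 76.7→125 °C: 26.082 kJ/kg
Δh = 58.786 + 195 + 26.082 = 279.87 kJ/kg
Q = ṁ·Δh = 16.24 kg/s × 279.87 kJ/kg = 4545.1 kJ/s
|Q| = 4545.1 kW = 16362 MJ/h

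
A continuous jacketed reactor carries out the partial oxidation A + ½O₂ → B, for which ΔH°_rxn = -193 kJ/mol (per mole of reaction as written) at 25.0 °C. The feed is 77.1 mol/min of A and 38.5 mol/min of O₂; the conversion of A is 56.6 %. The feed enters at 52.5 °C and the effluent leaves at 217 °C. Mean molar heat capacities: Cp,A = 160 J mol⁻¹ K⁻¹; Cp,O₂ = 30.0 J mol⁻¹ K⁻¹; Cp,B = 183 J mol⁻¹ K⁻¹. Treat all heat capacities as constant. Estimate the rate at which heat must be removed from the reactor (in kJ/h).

Extent of reaction ξ = 0.566 × 77.1 = 43.639 mol/min
Reaction term: ξ·ΔH°_rxn = 43.639 × -193 = -8422.2 kJ/min
Sensible, feed 52.5→25 °C: -371 kJ/min
Outlet flows (mol/min): A 33.461, O₂ 16.681, B 43.639
Sensible, products 25→217 °C: 2657.3 kJ/min
Q = ΔH = -6136 kJ/min = -102.27 kW
Heat removed = 368160 kJ/h

Q_out = 368000 kJ/h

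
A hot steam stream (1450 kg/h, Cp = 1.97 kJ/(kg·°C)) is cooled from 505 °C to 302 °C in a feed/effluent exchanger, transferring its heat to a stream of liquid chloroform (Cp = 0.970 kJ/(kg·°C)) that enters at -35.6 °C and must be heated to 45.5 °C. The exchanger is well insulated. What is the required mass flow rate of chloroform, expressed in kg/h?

ṁ_c = 7370 kg/h

Heat released by hot stream: Q = 1450 × 1.97 × (505 − 302) = 579870 kJ/h
Energy balance on cold side (adiabatic exchanger): Q = ṁ_c·Cp_c·(T_c,out − T_c,in)
ṁ_c = 579870 / [0.970 × (45.5 − -35.6)] = 7371.2 kg/h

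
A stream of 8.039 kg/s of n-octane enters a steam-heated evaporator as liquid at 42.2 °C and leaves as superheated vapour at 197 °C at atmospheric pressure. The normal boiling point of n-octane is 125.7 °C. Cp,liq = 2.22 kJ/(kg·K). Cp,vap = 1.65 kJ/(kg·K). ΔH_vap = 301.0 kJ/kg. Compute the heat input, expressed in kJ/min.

Q = 291000 kJ/min

liquid 42.2→125.7 °C: 185.37 kJ/kg
vaporisation at 125.7 °C: 301 kJ/kg
vapour 125.7→197 °C: 117.64 kJ/kg
Δh = 185.37 + 301 + 117.64 = 604.01 kJ/kg
Q = ṁ·Δh = 8.039 kg/s × 604.01 kJ/kg = 4855.7 kJ/s
|Q| = 4855.7 kW = 291340 kJ/min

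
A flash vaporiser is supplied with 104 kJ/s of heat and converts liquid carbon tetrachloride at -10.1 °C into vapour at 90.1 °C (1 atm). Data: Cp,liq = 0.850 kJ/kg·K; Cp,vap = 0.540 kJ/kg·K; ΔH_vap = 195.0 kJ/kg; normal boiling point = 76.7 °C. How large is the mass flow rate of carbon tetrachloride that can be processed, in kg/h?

Δh = 0.850×(76.7−-10.1) + 195.0 + 0.540×(90.1−76.7) = 276.02 kJ/kg
Q = 104 kJ/s = 104 kJ/s = 374400 kJ/h
ṁ = Q/Δh = 374400 / 276.02 = 1356.4 kg/h

ṁ = 1360 kg/h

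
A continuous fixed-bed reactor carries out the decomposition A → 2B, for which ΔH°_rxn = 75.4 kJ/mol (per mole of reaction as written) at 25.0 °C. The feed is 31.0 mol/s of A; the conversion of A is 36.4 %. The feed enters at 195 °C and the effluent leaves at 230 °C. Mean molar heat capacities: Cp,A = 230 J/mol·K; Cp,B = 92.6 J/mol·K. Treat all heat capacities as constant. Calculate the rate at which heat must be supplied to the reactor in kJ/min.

Extent of reaction ξ = 0.364 × 31.0 = 11.284 mol/s
Reaction term: ξ·ΔH°_rxn = 11.284 × 75.4 = 850.81 kJ/s
Sensible, feed 195→25 °C: -1212.1 kJ/s
Outlet flows (mol/s): A 19.716, B 22.568
Sensible, products 25→230 °C: 1358 kJ/s
Q = ΔH = 996.73 kJ/s = 996.73 kW
Heat supplied = 59804 kJ/min

Q_in = 59800 kJ/min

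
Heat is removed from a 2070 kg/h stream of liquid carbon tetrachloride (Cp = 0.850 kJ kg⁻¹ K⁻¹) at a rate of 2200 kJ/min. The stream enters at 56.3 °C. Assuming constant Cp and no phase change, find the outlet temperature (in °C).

Q = 2200 kJ/min = 132000 kJ/h
ΔT = Q/(ṁ·Cp) = 132000/(2070×0.850) = 75.021 K
T_out = 56.3 − 75.021 = -18.721 °C

T_out = -18.7 °C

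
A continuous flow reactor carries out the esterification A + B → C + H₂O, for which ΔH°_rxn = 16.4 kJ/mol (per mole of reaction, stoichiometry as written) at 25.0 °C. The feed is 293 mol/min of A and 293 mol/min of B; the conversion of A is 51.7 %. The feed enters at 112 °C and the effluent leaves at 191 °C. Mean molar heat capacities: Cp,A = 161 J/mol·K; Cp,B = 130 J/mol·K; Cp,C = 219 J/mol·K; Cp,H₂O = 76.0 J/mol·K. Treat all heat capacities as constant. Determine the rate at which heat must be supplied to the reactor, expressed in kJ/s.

Extent of reaction ξ = 0.517 × 293 = 151.48 mol/min
Reaction term: ξ·ΔH°_rxn = 151.48 × 16.4 = 2484.3 kJ/min
Sensible, feed 112→25 °C: -7417.9 kJ/min
Outlet flows (mol/min): A 141.52, B 141.52, C 151.48, H₂O 151.48
Sensible, products 25→191 °C: 14254 kJ/min
Q = ΔH = 9320.6 kJ/min = 155.34 kW
Heat supplied = 155.34 kJ/s

Q_in = 155 kJ/s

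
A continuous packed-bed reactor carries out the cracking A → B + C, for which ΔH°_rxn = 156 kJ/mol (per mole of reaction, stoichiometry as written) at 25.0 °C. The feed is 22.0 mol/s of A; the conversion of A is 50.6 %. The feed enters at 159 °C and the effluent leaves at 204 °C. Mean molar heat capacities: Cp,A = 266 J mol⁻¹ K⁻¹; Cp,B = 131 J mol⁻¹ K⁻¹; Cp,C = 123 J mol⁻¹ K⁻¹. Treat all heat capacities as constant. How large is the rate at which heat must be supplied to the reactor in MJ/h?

Extent of reaction ξ = 0.506 × 22.0 = 11.132 mol/s
Reaction term: ξ·ΔH°_rxn = 11.132 × 156 = 1736.6 kJ/s
Sensible, feed 159→25 °C: -784.17 kJ/s
Outlet flows (mol/s): A 10.868, B 11.132, C 11.132
Sensible, products 25→204 °C: 1023.6 kJ/s
Q = ΔH = 1976 kJ/s = 1976 kW
Heat supplied = 7113.7 MJ/h

Q_in = 7110 MJ/h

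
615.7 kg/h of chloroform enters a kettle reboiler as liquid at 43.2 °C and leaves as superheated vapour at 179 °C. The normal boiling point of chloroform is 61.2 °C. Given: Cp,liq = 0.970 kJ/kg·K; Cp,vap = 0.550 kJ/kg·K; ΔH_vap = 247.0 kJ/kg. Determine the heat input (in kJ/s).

liquid 43.2→61.2 °C: 17.46 kJ/kg
vaporisation at 61.2 °C: 247 kJ/kg
vapour 61.2→179 °C: 64.79 kJ/kg
Δh = 17.46 + 247 + 64.79 = 329.25 kJ/kg
Q = ṁ·Δh = 615.7 kg/h × 329.25 kJ/kg = 202720 kJ/h
|Q| = 56.311 kW

Q = 56.3 kJ/s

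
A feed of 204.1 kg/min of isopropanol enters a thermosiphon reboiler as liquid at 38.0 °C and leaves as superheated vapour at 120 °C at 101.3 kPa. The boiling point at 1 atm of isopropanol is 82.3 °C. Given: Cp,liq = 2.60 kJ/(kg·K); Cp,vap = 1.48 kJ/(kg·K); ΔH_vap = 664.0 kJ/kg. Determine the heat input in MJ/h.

Q = 10200 MJ/h

liquid 38.0→82.3 °C: 115.18 kJ/kg
vaporisation at 82.3 °C: 664 kJ/kg
vapour 82.3→120 °C: 55.796 kJ/kg
Δh = 115.18 + 664 + 55.796 = 834.98 kJ/kg
Q = ṁ·Δh = 204.1 kg/min × 834.98 kJ/kg = 170420 kJ/min
|Q| = 2840.3 kW = 10225 MJ/h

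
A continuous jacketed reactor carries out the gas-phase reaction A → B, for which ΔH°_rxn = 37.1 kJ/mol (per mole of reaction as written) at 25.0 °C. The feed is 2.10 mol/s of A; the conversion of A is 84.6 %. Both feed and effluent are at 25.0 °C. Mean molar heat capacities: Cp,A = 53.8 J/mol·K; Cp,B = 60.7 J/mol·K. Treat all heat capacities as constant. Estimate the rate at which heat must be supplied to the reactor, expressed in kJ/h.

Q_in = 237000 kJ/h

Extent of reaction ξ = 0.846 × 2.10 = 1.7766 mol/s
Reaction term: ξ·ΔH°_rxn = 1.7766 × 37.1 = 65.912 kJ/s
Q = ΔH = 65.912 kJ/s = 65.912 kW
Heat supplied = 237280 kJ/h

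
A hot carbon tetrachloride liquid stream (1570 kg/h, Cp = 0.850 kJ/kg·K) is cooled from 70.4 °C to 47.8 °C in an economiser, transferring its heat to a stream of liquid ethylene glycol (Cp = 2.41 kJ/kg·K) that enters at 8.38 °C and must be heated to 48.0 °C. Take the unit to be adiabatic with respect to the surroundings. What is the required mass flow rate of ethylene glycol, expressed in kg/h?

Heat released by hot stream: Q = 1570 × 0.850 × (70.4 − 47.8) = 30160 kJ/h
Energy balance on cold side (adiabatic exchanger): Q = ṁ_c·Cp_c·(T_c,out − T_c,in)
ṁ_c = 30160 / [2.41 × (48.0 − 8.38)] = 315.86 kg/h

ṁ_c = 316 kg/h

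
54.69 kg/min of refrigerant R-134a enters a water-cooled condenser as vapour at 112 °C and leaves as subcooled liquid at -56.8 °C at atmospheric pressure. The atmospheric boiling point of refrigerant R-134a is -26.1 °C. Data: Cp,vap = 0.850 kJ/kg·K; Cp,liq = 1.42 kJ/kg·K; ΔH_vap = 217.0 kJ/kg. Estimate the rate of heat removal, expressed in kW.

vapour 112→-26.1 °C: -117.38 kJ/kg
condensation at -26.1 °C: -217 kJ/kg
liquid -26.1→-56.8 °C: -43.594 kJ/kg
Δh = -117.38 + -217 + -43.594 = -377.98 kJ/kg
Q = ṁ·Δh = 54.69 kg/min × -377.98 kJ/kg = -20672 kJ/min
|Q| = 344.53 kW

Q_c = 345 kW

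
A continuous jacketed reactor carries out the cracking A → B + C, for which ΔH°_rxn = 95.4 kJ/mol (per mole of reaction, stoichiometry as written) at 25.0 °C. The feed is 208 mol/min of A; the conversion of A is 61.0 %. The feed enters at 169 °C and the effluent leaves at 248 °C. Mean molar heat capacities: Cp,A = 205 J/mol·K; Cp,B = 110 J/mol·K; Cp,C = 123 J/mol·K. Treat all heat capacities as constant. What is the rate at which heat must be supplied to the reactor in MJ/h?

Extent of reaction ξ = 0.610 × 208 = 126.88 mol/min
Reaction term: ξ·ΔH°_rxn = 126.88 × 95.4 = 12104 kJ/min
Sensible, feed 169→25 °C: -6140.2 kJ/min
Outlet flows (mol/min): A 81.12, B 126.88, C 126.88
Sensible, products 25→248 °C: 10301 kJ/min
Q = ΔH = 16265 kJ/min = 271.09 kW
Heat supplied = 975.91 MJ/h

Q_in = 976 MJ/h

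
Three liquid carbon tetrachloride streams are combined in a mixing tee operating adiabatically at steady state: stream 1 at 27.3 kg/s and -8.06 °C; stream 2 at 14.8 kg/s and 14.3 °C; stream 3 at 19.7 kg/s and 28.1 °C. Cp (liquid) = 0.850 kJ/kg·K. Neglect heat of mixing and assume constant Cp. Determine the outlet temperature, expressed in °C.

No heat crosses the boundary, so H_out = H_in.
T_out = Σ ṁᵢCp,ᵢTᵢ / Σ ṁᵢCp,ᵢ
      = 463.4 / 52.53 = 8.8216 °C

T_out = 8.82 °C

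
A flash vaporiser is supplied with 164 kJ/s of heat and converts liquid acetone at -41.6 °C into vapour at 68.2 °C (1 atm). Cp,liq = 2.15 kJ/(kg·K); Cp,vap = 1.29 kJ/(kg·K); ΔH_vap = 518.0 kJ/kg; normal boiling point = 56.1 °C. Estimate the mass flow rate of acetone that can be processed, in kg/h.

ṁ = 794 kg/h

Δh = 2.15×(56.1−-41.6) + 518.0 + 1.29×(68.2−56.1) = 743.66 kJ/kg
Q = 164 kJ/s = 164 kJ/s = 590400 kJ/h
ṁ = Q/Δh = 590400 / 743.66 = 793.91 kg/h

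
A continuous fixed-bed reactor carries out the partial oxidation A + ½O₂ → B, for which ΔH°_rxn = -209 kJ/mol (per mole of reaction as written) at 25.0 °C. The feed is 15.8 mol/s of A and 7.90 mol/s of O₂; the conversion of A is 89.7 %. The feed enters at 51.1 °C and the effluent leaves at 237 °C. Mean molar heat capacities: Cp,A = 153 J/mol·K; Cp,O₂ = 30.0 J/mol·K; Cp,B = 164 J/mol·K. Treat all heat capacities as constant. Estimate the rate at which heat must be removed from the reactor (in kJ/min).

Extent of reaction ξ = 0.897 × 15.8 = 14.173 mol/s
Reaction term: ξ·ΔH°_rxn = 14.173 × -209 = -2962.1 kJ/s
Sensible, feed 51.1→25 °C: -69.28 kJ/s
Outlet flows (mol/s): A 1.6274, O₂ 0.8137, B 14.173
Sensible, products 25→237 °C: 550.71 kJ/s
Q = ΔH = -2480.6 kJ/s = -2480.6 kW
Heat removed = 148840 kJ/min

Q_out = 149000 kJ/min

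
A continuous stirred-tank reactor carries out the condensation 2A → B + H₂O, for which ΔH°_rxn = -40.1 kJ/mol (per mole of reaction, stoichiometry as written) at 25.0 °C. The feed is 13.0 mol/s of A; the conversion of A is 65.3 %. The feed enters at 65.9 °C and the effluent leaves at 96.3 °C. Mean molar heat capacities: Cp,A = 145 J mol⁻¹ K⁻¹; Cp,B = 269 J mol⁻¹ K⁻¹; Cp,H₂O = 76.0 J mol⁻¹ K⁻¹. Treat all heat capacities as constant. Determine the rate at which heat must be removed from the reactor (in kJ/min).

Extent of reaction ξ = 0.653 × 13.0 / 2 = 4.2445 mol/s
Reaction term: ξ·ΔH°_rxn = 4.2445 × -40.1 = -170.2 kJ/s
Sensible, feed 65.9→25 °C: -77.097 kJ/s
Outlet flows (mol/s): A 4.511, B 4.2445, H₂O 4.2445
Sensible, products 25→96.3 °C: 151.05 kJ/s
Q = ΔH = -96.256 kJ/s = -96.256 kW
Heat removed = 5775.3 kJ/min

Q_out = 5780 kJ/min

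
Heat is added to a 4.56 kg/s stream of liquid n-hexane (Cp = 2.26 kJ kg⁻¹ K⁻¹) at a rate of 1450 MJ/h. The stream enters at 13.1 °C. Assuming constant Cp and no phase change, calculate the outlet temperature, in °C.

Q = 1450 MJ/h = 402.78 kJ/s
ΔT = Q/(ṁ·Cp) = 402.78/(4.56×2.26) = 39.083 K
T_out = 13.1 + 39.083 = 52.183 °C

T_out = 52.2 °C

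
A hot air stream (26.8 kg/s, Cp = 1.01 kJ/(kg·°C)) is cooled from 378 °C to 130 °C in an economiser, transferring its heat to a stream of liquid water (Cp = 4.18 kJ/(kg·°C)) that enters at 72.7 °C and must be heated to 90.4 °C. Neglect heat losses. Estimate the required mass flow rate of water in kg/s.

ṁ_c = 90.7 kg/s

Heat released by hot stream: Q = 26.8 × 1.01 × (378 − 130) = 6712.9 kJ/s
Energy balance on cold side (adiabatic exchanger): Q = ṁ_c·Cp_c·(T_c,out − T_c,in)
ṁ_c = 6712.9 / [4.18 × (90.4 − 72.7)] = 90.732 kg/s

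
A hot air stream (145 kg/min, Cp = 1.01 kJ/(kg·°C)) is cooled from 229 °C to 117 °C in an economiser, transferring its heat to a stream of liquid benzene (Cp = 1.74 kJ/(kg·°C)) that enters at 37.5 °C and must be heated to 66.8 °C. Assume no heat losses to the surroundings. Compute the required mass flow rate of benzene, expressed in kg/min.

Heat released by hot stream: Q = 145 × 1.01 × (229 − 117) = 16402 kJ/min
Energy balance on cold side (adiabatic exchanger): Q = ṁ_c·Cp_c·(T_c,out − T_c,in)
ṁ_c = 16402 / [1.74 × (66.8 − 37.5)] = 321.73 kg/min

ṁ_c = 322 kg/min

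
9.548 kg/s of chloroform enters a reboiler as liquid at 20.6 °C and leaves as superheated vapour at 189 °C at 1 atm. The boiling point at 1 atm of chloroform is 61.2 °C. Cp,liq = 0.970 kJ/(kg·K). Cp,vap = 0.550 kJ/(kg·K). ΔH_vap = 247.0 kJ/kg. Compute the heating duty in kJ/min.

Q = 204000 kJ/min

liquid 20.6→61.2 °C: 39.382 kJ/kg
vaporisation at 61.2 °C: 247 kJ/kg
vapour 61.2→189 °C: 70.29 kJ/kg
Δh = 39.382 + 247 + 70.29 = 356.67 kJ/kg
Q = ṁ·Δh = 9.548 kg/s × 356.67 kJ/kg = 3405.5 kJ/s
|Q| = 3405.5 kW = 204330 kJ/min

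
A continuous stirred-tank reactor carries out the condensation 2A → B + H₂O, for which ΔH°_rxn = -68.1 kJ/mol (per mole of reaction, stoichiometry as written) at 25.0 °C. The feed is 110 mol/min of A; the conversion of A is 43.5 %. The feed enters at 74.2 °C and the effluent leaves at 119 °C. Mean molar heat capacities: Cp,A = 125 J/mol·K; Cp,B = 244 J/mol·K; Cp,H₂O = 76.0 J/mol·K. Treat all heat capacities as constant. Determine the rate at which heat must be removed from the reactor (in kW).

Extent of reaction ξ = 0.435 × 110 / 2 = 23.925 mol/min
Reaction term: ξ·ΔH°_rxn = 23.925 × -68.1 = -1629.3 kJ/min
Sensible, feed 74.2→25 °C: -676.5 kJ/min
Outlet flows (mol/min): A 62.15, B 23.925, H₂O 23.925
Sensible, products 25→119 °C: 1449.9 kJ/min
Q = ΔH = -855.87 kJ/min = -14.264 kW
Heat removed = 14.264 kW

Q_out = 14.3 kW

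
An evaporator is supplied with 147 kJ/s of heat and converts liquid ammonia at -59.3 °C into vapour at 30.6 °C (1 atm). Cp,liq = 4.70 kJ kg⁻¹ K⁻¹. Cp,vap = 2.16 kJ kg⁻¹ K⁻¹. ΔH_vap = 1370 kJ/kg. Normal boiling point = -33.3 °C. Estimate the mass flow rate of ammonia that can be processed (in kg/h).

Δh = 4.70×(-33.3−-59.3) + 1370 + 2.16×(30.6−-33.3) = 1630.2 kJ/kg
Q = 147 kJ/s = 147 kJ/s = 529200 kJ/h
ṁ = Q/Δh = 529200 / 1630.2 = 324.62 kg/h

ṁ = 325 kg/h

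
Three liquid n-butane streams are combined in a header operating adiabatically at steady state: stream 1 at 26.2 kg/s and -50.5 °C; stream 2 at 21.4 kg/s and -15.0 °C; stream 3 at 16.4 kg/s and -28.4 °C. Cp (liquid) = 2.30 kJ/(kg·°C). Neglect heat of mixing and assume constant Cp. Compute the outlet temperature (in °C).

T_out = -33.0 °C

Adiabatic, steady state ⇒ Σ ṁᵢCp,ᵢ(T_out − Tᵢ) = 0
T_out = Σ ṁᵢCp,ᵢTᵢ / Σ ṁᵢCp,ᵢ
      = -4852.7 / 147.2 = -32.967 °C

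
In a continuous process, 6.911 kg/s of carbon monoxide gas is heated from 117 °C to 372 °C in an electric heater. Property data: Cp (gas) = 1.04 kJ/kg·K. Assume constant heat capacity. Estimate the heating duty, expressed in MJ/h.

Q = ṁ·Cp·ΔT = 6.911 × 1.04 × (372 − 117) = 1832.8 kJ/s
Heating duty = 6598.1 MJ/h

Q = 6600 MJ/h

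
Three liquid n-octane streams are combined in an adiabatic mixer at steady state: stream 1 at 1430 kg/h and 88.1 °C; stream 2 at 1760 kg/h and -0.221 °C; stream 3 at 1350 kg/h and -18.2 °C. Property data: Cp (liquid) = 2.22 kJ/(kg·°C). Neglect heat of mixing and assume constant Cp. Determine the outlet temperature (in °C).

No heat crosses the boundary, so H_out = H_in.
T_out = Σ ṁᵢCp,ᵢTᵢ / Σ ṁᵢCp,ᵢ
      = 224270 / 10079 = 22.252 °C

T_out = 22.3 °C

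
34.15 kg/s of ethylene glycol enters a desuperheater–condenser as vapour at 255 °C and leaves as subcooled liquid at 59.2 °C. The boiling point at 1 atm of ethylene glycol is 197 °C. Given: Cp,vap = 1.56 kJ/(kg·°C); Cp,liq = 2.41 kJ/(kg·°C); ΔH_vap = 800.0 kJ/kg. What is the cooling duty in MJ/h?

vapour 255→197 °C: -90.48 kJ/kg
condensation at 197 °C: -800 kJ/kg
liquid 197→59.2 °C: -332.1 kJ/kg
Δh = -90.48 + -800 + -332.1 = -1222.6 kJ/kg
Q = ṁ·Δh = 34.15 kg/s × -1222.6 kJ/kg = -41751 kJ/s
|Q| = 41751 kW = 150300 MJ/h

Q_c = 150000 MJ/h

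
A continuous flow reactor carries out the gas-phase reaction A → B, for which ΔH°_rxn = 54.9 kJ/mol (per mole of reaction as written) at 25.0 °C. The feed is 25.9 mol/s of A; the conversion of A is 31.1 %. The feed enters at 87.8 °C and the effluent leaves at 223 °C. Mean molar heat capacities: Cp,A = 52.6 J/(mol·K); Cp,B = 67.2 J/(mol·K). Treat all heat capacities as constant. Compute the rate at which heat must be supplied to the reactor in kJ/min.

Extent of reaction ξ = 0.311 × 25.9 = 8.0549 mol/s
Reaction term: ξ·ΔH°_rxn = 8.0549 × 54.9 = 442.21 kJ/s
Sensible, feed 87.8→25 °C: -85.555 kJ/s
Outlet flows (mol/s): A 17.845, B 8.0549
Sensible, products 25→223 °C: 293.03 kJ/s
Q = ΔH = 649.69 kJ/s = 649.69 kW
Heat supplied = 38981 kJ/min

Q_in = 39000 kJ/min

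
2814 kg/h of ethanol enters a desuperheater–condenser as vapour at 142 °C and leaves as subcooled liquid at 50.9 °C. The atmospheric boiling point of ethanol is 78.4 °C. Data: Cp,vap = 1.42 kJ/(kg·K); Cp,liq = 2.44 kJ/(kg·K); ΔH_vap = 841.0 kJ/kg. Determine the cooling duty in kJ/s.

Q_c = 780 kJ/s

vapour 142→78.4 °C: -90.312 kJ/kg
condensation at 78.4 °C: -841 kJ/kg
liquid 78.4→50.9 °C: -67.1 kJ/kg
Δh = -90.312 + -841 + -67.1 = -998.41 kJ/kg
Q = ṁ·Δh = 2814 kg/h × -998.41 kJ/kg = -2.8095e+06 kJ/h
|Q| = 780.43 kW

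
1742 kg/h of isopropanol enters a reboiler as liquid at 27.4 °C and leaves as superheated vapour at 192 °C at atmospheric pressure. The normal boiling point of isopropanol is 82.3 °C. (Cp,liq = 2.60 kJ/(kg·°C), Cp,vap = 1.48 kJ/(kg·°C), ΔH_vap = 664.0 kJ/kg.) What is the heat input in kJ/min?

liquid 27.4→82.3 °C: 142.74 kJ/kg
vaporisation at 82.3 °C: 664 kJ/kg
vapour 82.3→192 °C: 162.36 kJ/kg
Δh = 142.74 + 664 + 162.36 = 969.1 kJ/kg
Q = ṁ·Δh = 1742 kg/h × 969.1 kJ/kg = 1.6882e+06 kJ/h
|Q| = 468.93 kW = 28136 kJ/min

Q = 28100 kJ/min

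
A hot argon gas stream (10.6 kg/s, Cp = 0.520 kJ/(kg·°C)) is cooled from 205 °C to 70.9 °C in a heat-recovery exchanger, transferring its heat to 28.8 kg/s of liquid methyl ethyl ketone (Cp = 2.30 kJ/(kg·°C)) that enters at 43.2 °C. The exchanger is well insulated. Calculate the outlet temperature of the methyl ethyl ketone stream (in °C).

T_c,out = 54.4 °C

Heat released by hot stream: Q = 10.6 × 0.520 × (205 − 70.9) = 739.16 kJ/s
Energy balance on cold side (adiabatic exchanger): Q = ṁ_c·Cp_c·(T_c,out − T_c,in)
T_c,out = 43.2 + 739.16/(28.8 × 2.30) = 54.359 °C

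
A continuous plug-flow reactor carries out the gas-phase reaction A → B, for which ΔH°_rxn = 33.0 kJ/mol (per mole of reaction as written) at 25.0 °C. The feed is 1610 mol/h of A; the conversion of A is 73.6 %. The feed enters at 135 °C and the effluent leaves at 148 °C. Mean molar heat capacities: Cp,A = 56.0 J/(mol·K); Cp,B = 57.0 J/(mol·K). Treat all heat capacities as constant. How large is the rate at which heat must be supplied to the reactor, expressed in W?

Q_in = 11200 W

Extent of reaction ξ = 0.736 × 1610 = 1185 mol/h
Reaction term: ξ·ΔH°_rxn = 1185 × 33.0 = 39104 kJ/h
Sensible, feed 135→25 °C: -9917.6 kJ/h
Outlet flows (mol/h): A 425.04, B 1185
Sensible, products 25→148 °C: 11235 kJ/h
Q = ΔH = 40422 kJ/h = 11.228 kW
Heat supplied = 11228 W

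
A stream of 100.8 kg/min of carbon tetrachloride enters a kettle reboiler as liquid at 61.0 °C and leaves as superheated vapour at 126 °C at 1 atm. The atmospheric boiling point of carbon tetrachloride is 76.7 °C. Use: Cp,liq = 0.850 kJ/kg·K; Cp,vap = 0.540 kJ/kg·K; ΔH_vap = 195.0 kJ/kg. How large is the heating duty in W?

Q = 395000 W

liquid 61.0→76.7 °C: 13.345 kJ/kg
vaporisation at 76.7 °C: 195 kJ/kg
vapour 76.7→126 °C: 26.622 kJ/kg
Δh = 13.345 + 195 + 26.622 = 234.97 kJ/kg
Q = ṁ·Δh = 100.8 kg/min × 234.97 kJ/kg = 23685 kJ/min
|Q| = 394.74 kW = 394740 W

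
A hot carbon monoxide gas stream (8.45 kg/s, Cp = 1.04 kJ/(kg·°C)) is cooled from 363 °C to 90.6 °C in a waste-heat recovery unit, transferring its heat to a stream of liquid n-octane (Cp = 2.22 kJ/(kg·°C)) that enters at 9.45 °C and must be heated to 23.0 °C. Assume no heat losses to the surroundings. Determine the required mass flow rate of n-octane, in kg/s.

Heat released by hot stream: Q = 8.45 × 1.04 × (363 − 90.6) = 2393.9 kJ/s
Energy balance on cold side (adiabatic exchanger): Q = ṁ_c·Cp_c·(T_c,out − T_c,in)
ṁ_c = 2393.9 / [2.22 × (23.0 − 9.45)] = 79.58 kg/s

ṁ_c = 79.6 kg/s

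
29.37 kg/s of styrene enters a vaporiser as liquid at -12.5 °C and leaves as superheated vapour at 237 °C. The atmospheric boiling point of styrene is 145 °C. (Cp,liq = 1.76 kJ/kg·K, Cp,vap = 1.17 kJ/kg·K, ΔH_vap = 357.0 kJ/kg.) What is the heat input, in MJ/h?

liquid -12.5→145 °C: 277.2 kJ/kg
vaporisation at 145 °C: 357 kJ/kg
vapour 145→237 °C: 107.64 kJ/kg
Δh = 277.2 + 357 + 107.64 = 741.84 kJ/kg
Q = ṁ·Δh = 29.37 kg/s × 741.84 kJ/kg = 21788 kJ/s
|Q| = 21788 kW = 78436 MJ/h

Q = 78400 MJ/h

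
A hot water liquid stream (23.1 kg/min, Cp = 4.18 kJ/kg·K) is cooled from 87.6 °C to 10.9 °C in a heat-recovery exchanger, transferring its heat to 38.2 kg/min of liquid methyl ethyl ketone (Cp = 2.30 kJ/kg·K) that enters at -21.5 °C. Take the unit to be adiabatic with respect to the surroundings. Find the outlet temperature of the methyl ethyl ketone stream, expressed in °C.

Heat released by hot stream: Q = 23.1 × 4.18 × (87.6 − 10.9) = 7406 kJ/min
Energy balance on cold side (adiabatic exchanger): Q = ṁ_c·Cp_c·(T_c,out − T_c,in)
T_c,out = -21.5 + 7406/(38.2 × 2.30) = 62.793 °C

T_c,out = 62.8 °C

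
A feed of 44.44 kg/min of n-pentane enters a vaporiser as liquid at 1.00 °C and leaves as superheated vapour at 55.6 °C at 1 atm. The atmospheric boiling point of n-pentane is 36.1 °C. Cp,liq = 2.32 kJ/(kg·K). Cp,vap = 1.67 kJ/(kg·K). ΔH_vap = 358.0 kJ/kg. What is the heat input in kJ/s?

Q = 350 kJ/s

liquid 1.00→36.1 °C: 81.432 kJ/kg
vaporisation at 36.1 °C: 358 kJ/kg
vapour 36.1→55.6 °C: 32.565 kJ/kg
Δh = 81.432 + 358 + 32.565 = 472 kJ/kg
Q = ṁ·Δh = 44.44 kg/min × 472 kJ/kg = 20976 kJ/min
|Q| = 349.59 kW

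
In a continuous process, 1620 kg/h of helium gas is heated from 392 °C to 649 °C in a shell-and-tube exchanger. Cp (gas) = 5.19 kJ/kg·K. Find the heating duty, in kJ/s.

Q = ṁ·Cp·ΔT = 1620 × 5.19 × (649 − 392) = 2.1608e+06 kJ/h
Converting: 2.1608e+06 / 3600 s = 600.22 kW

Q = 600 kJ/s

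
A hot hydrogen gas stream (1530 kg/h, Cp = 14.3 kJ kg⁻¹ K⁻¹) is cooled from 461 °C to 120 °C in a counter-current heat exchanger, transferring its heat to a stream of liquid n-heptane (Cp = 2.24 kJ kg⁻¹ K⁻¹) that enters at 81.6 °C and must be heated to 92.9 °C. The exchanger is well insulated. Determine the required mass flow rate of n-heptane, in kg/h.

Heat released by hot stream: Q = 1530 × 14.3 × (461 − 120) = 7.4607e+06 kJ/h
Energy balance on cold side (adiabatic exchanger): Q = ṁ_c·Cp_c·(T_c,out − T_c,in)
ṁ_c = 7.4607e+06 / [2.24 × (92.9 − 81.6)] = 294750 kg/h

ṁ_c = 295000 kg/h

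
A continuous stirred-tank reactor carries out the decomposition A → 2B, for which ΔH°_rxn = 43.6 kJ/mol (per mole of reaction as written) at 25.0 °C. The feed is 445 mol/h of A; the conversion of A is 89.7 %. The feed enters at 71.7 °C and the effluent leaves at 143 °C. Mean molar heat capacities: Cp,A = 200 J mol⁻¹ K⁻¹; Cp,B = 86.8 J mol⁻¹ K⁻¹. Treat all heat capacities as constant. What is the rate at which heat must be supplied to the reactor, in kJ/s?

Extent of reaction ξ = 0.897 × 445 = 399.17 mol/h
Reaction term: ξ·ΔH°_rxn = 399.17 × 43.6 = 17404 kJ/h
Sensible, feed 71.7→25 °C: -4156.3 kJ/h
Outlet flows (mol/h): A 45.835, B 798.33
Sensible, products 25→143 °C: 9258.5 kJ/h
Q = ΔH = 22506 kJ/h = 6.2516 kW
Heat supplied = 6.2516 kJ/s

Q_in = 6.25 kJ/s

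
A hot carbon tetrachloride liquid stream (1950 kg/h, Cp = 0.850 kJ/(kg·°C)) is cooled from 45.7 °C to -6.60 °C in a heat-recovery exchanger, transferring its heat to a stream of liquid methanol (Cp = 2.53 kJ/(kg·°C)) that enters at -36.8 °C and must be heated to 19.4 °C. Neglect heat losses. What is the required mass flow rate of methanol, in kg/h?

ṁ_c = 610 kg/h

Heat released by hot stream: Q = 1950 × 0.850 × (45.7 − -6.60) = 86687 kJ/h
Energy balance on cold side (adiabatic exchanger): Q = ṁ_c·Cp_c·(T_c,out − T_c,in)
ṁ_c = 86687 / [2.53 × (19.4 − -36.8)] = 609.68 kg/h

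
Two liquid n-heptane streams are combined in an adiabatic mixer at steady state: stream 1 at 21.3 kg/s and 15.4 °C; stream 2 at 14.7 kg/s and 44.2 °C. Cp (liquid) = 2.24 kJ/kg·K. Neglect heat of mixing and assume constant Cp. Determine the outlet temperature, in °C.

T_out = 27.2 °C

Adiabatic, steady state ⇒ Σ ṁᵢCp,ᵢ(T_out − Tᵢ) = 0
T_out = Σ ṁᵢCp,ᵢTᵢ / Σ ṁᵢCp,ᵢ
      = 2190.2 / 80.64 = 27.16 °C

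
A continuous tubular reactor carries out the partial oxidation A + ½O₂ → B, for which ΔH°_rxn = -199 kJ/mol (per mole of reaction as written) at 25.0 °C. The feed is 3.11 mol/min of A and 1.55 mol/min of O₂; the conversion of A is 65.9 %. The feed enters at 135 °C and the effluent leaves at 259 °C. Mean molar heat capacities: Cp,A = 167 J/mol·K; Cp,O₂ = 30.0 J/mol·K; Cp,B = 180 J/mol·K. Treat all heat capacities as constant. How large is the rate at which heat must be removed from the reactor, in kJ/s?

Extent of reaction ξ = 0.659 × 3.11 = 2.0495 mol/min
Reaction term: ξ·ΔH°_rxn = 2.0495 × -199 = -407.85 kJ/min
Sensible, feed 135→25 °C: -62.246 kJ/min
Outlet flows (mol/min): A 1.0605, O₂ 0.52526, B 2.0495
Sensible, products 25→259 °C: 131.45 kJ/min
Q = ΔH = -338.64 kJ/min = -5.644 kW
Heat removed = 5.644 kJ/s

Q_out = 5.64 kJ/s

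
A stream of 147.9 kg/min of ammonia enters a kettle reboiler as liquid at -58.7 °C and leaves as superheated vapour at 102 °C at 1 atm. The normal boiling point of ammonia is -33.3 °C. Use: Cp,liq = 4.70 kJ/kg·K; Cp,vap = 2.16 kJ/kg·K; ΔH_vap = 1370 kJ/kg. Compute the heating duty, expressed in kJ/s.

liquid -58.7→-33.3 °C: 119.38 kJ/kg
vaporisation at -33.3 °C: 1370 kJ/kg
vapour -33.3→102 °C: 292.25 kJ/kg
Δh = 119.38 + 1370 + 292.25 = 1781.6 kJ/kg
Q = ṁ·Δh = 147.9 kg/min × 1781.6 kJ/kg = 263500 kJ/min
|Q| = 4391.7 kW

Q = 4390 kJ/s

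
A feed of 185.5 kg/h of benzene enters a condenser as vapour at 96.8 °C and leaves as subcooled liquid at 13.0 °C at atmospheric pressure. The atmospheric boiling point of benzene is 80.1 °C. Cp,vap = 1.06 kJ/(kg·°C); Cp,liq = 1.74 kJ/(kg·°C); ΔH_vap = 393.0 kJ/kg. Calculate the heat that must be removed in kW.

vapour 96.8→80.1 °C: -17.702 kJ/kg
condensation at 80.1 °C: -393 kJ/kg
liquid 80.1→13.0 °C: -116.75 kJ/kg
Δh = -17.702 + -393 + -116.75 = -527.46 kJ/kg
Q = ṁ·Δh = 185.5 kg/h × -527.46 kJ/kg = -97843 kJ/h
|Q| = 27.179 kW

Q_c = 27.2 kW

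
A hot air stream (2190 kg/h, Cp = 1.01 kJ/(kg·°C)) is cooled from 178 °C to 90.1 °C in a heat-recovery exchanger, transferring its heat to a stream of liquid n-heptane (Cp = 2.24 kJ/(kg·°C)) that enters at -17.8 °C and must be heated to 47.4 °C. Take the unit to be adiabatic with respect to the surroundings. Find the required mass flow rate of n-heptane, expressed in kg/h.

ṁ_c = 1330 kg/h

Heat released by hot stream: Q = 2190 × 1.01 × (178 − 90.1) = 194430 kJ/h
Energy balance on cold side (adiabatic exchanger): Q = ṁ_c·Cp_c·(T_c,out − T_c,in)
ṁ_c = 194430 / [2.24 × (47.4 − -17.8)] = 1331.2 kg/h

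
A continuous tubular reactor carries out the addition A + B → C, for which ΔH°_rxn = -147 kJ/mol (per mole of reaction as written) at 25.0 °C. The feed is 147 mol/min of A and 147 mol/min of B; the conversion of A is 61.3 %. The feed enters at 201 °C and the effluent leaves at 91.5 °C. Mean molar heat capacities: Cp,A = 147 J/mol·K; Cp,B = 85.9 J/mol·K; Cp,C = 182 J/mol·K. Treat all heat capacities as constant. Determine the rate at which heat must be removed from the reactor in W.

Extent of reaction ξ = 0.613 × 147 = 90.111 mol/min
Reaction term: ξ·ΔH°_rxn = 90.111 × -147 = -13246 kJ/min
Sensible, feed 201→25 °C: -6025.6 kJ/min
Outlet flows (mol/min): A 56.889, B 56.889, C 90.111
Sensible, products 25→91.5 °C: 1971.7 kJ/min
Q = ΔH = -17300 kJ/min = -288.34 kW
Heat removed = 288340 W

Q_out = 288000 W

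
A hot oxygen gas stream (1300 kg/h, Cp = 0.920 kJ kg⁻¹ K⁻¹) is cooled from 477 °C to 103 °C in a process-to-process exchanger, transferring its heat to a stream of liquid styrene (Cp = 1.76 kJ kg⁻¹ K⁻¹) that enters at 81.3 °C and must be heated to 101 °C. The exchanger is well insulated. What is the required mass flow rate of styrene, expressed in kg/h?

Heat released by hot stream: Q = 1300 × 0.920 × (477 − 103) = 447300 kJ/h
Energy balance on cold side (adiabatic exchanger): Q = ṁ_c·Cp_c·(T_c,out − T_c,in)
ṁ_c = 447300 / [1.76 × (101 − 81.3)] = 12901 kg/h

ṁ_c = 12900 kg/h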